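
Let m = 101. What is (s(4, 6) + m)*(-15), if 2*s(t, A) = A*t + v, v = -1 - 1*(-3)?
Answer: -1710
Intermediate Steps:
v = 2 (v = -1 + 3 = 2)
s(t, A) = 1 + A*t/2 (s(t, A) = (A*t + 2)/2 = (2 + A*t)/2 = 1 + A*t/2)
(s(4, 6) + m)*(-15) = ((1 + (1/2)*6*4) + 101)*(-15) = ((1 + 12) + 101)*(-15) = (13 + 101)*(-15) = 114*(-15) = -1710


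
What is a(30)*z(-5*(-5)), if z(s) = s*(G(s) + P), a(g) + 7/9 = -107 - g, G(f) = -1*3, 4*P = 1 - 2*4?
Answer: 147250/9 ≈ 16361.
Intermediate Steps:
P = -7/4 (P = (1 - 2*4)/4 = (1 - 8)/4 = (1/4)*(-7) = -7/4 ≈ -1.7500)
G(f) = -3
a(g) = -970/9 - g (a(g) = -7/9 + (-107 - g) = -970/9 - g)
z(s) = -19*s/4 (z(s) = s*(-3 - 7/4) = s*(-19/4) = -19*s/4)
a(30)*z(-5*(-5)) = (-970/9 - 1*30)*(-(-95)*(-5)/4) = (-970/9 - 30)*(-19/4*25) = -1240/9*(-475/4) = 147250/9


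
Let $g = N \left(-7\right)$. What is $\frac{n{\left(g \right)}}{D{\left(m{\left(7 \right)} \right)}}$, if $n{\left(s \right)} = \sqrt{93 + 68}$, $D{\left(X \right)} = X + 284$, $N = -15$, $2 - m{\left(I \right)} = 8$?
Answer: $\frac{\sqrt{161}}{278} \approx 0.045642$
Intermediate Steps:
$m{\left(I \right)} = -6$ ($m{\left(I \right)} = 2 - 8 = -6$)
$D{\left(X \right)} = 284 + X$
$g = 105$ ($g = \left(-15\right) \left(-7\right) = 105$)
$n{\left(s \right)} = \sqrt{161}$
$\frac{n{\left(g \right)}}{D{\left(m{\left(7 \right)} \right)}} = \frac{\sqrt{161}}{284 - 6} = \frac{\sqrt{161}}{278}$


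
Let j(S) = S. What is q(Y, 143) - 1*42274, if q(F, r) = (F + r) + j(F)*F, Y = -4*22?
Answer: -34475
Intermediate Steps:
Y = -88
q(F, r) = F + r + F**2 (q(F, r) = (F + r) + F*F = (F + r) + F**2 = F + r + F**2)
q(Y, 143) - 1*42274 = (-88 + 143 + (-88)**2) - 1*42274 = (-88 + 143 + 7744) - 42274 = 7799 - 42274 = -34475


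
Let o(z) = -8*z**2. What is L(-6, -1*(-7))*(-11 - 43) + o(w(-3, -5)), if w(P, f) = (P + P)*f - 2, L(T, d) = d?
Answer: -6650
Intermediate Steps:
w(P, f) = -2 + 2*P*f (w(P, f) = (2*P)*f - 2 = 2*P*f - 2 = -2 + 2*P*f)
L(-6, -1*(-7))*(-11 - 43) + o(w(-3, -5)) = (-1*(-7))*(-11 - 43) - 8*(-2 + 2*(-3)*(-5))**2 = 7*(-54) - 8*(-2 + 30)**2 = -378 - 8*28**2 = -378 - 8*784 = -378 - 6272 = -6650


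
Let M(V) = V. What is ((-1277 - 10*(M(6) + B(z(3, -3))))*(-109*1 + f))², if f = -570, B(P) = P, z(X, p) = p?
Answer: 787572827209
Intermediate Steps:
((-1277 - 10*(M(6) + B(z(3, -3))))*(-109*1 + f))² = ((-1277 - 10*(6 - 3))*(-109*1 - 570))² = ((-1277 - 10*3)*(-109 - 570))² = ((-1277 - 30)*(-679))² = (-1307*(-679))² = 887453² = 787572827209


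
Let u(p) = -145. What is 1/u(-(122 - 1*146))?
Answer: -1/145 ≈ -0.0068966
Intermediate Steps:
1/u(-(122 - 1*146)) = 1/(-145) = -1/145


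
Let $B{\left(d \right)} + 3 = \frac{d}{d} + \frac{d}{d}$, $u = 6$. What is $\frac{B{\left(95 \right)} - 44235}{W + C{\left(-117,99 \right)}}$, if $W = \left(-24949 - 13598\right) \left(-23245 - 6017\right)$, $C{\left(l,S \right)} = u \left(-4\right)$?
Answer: $- \frac{22118}{563981145} \approx -3.9218 \cdot 10^{-5}$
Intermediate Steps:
$B{\left(d \right)} = -1$ ($B{\left(d \right)} = -3 + \left(\frac{d}{d} + \frac{d}{d}\right) = -3 + \left(1 + 1\right) = -3 + 2 = -1$)
$C{\left(l,S \right)} = -24$ ($C{\left(l,S \right)} = 6 \left(-4\right) = -24$)
$W = 1127962314$ ($W = \left(-38547\right) \left(-29262\right) = 1127962314$)
$\frac{B{\left(95 \right)} - 44235}{W + C{\left(-117,99 \right)}} = \frac{-1 - 44235}{1127962314 - 24} = - \frac{44236}{1127962290} = \left(-44236\right) \frac{1}{1127962290} = - \frac{22118}{563981145}$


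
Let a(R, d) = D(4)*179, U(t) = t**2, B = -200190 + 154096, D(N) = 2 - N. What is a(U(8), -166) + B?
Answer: -46452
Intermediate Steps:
B = -46094
a(R, d) = -358 (a(R, d) = (2 - 1*4)*179 = (2 - 4)*179 = -2*179 = -358)
a(U(8), -166) + B = -358 - 46094 = -46452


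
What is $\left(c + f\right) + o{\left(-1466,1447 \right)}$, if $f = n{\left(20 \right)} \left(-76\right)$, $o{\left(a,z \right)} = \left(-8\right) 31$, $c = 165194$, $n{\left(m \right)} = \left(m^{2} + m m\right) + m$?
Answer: $102626$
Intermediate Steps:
$n{\left(m \right)} = m + 2 m^{2}$ ($n{\left(m \right)} = \left(m^{2} + m^{2}\right) + m = 2 m^{2} + m = m + 2 m^{2}$)
$o{\left(a,z \right)} = -248$
$f = -62320$ ($f = 20 \left(1 + 2 \cdot 20\right) \left(-76\right) = 20 \left(1 + 40\right) \left(-76\right) = 20 \cdot 41 \left(-76\right) = 820 \left(-76\right) = -62320$)
$\left(c + f\right) + o{\left(-1466,1447 \right)} = \left(165194 - 62320\right) - 248 = 102874 - 248 = 102626$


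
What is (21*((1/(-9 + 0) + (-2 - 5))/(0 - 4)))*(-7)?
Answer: -784/3 ≈ -261.33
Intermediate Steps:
(21*((1/(-9 + 0) + (-2 - 5))/(0 - 4)))*(-7) = (21*((1/(-9) - 7)/(-4)))*(-7) = (21*((-⅑ - 7)*(-¼)))*(-7) = (21*(-64/9*(-¼)))*(-7) = (21*(16/9))*(-7) = (112/3)*(-7) = -784/3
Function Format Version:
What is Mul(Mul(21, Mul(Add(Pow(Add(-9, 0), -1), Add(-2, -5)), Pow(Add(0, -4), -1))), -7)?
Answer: Rational(-784, 3) ≈ -261.33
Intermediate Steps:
Mul(Mul(21, Mul(Add(Pow(Add(-9, 0), -1), Add(-2, -5)), Pow(Add(0, -4), -1))), -7) = Mul(Mul(21, Mul(Add(Pow(-9, -1), -7), Pow(-4, -1))), -7) = Mul(Mul(21, Mul(Add(Rational(-1, 9), -7), Rational(-1, 4))), -7) = Mul(Mul(21, Mul(Rational(-64, 9), Rational(-1, 4))), -7) = Mul(Mul(21, Rational(16, 9)), -7) = Mul(Rational(112, 3), -7) = Rational(-784, 3)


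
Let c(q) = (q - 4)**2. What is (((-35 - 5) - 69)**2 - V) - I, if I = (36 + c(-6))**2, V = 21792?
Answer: -28407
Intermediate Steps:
c(q) = (-4 + q)**2
I = 18496 (I = (36 + (-4 - 6)**2)**2 = (36 + (-10)**2)**2 = (36 + 100)**2 = 136**2 = 18496)
(((-35 - 5) - 69)**2 - V) - I = (((-35 - 5) - 69)**2 - 1*21792) - 1*18496 = ((-40 - 69)**2 - 21792) - 18496 = ((-109)**2 - 21792) - 18496 = (11881 - 21792) - 18496 = -9911 - 18496 = -28407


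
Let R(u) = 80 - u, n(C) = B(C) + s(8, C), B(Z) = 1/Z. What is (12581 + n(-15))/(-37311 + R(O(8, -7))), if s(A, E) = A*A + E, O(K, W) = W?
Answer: -189449/558360 ≈ -0.33930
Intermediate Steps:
s(A, E) = E + A**2 (s(A, E) = A**2 + E = E + A**2)
n(C) = 64 + C + 1/C (n(C) = 1/C + (C + 8**2) = 1/C + (C + 64) = 1/C + (64 + C) = 64 + C + 1/C)
(12581 + n(-15))/(-37311 + R(O(8, -7))) = (12581 + (64 - 15 + 1/(-15)))/(-37311 + (80 - 1*(-7))) = (12581 + (64 - 15 - 1/15))/(-37311 + (80 + 7)) = (12581 + 734/15)/(-37311 + 87) = (189449/15)/(-37224) = (189449/15)*(-1/37224) = -189449/558360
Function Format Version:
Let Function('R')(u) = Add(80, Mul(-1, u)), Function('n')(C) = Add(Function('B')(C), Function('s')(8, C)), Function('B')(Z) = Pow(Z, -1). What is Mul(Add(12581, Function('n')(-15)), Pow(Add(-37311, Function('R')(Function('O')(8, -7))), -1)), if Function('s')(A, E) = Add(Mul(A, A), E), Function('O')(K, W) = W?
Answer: Rational(-189449, 558360) ≈ -0.33930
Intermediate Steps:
Function('s')(A, E) = Add(E, Pow(A, 2)) (Function('s')(A, E) = Add(Pow(A, 2), E) = Add(E, Pow(A, 2)))
Function('n')(C) = Add(64, C, Pow(C, -1)) (Function('n')(C) = Add(Pow(C, -1), Add(C, Pow(8, 2))) = Add(Pow(C, -1), Add(C, 64)) = Add(Pow(C, -1), Add(64, C)) = Add(64, C, Pow(C, -1)))
Mul(Add(12581, Function('n')(-15)), Pow(Add(-37311, Function('R')(Function('O')(8, -7))), -1)) = Mul(Add(12581, Add(64, -15, Pow(-15, -1))), Pow(Add(-37311, Add(80, Mul(-1, -7))), -1)) = Mul(Add(12581, Add(64, -15, Rational(-1, 15))), Pow(Add(-37311, Add(80, 7)), -1)) = Mul(Add(12581, Rational(734, 15)), Pow(Add(-37311, 87), -1)) = Mul(Rational(189449, 15), Pow(-37224, -1)) = Mul(Rational(189449, 15), Rational(-1, 37224)) = Rational(-189449, 558360)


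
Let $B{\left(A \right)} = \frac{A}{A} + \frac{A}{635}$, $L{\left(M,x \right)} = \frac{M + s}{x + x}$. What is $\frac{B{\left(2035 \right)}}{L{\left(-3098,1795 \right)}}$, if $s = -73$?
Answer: $- \frac{639020}{134239} \approx -4.7603$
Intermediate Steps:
$L{\left(M,x \right)} = \frac{-73 + M}{2 x}$ ($L{\left(M,x \right)} = \frac{M - 73}{x + x} = \frac{-73 + M}{2 x}$)
$B{\left(A \right)} = 1 + \frac{A}{635}$ ($B{\left(A \right)} = 1 + A \frac{1}{635} = 1 + \frac{A}{635}$)
$\frac{B{\left(2035 \right)}}{L{\left(-3098,1795 \right)}} = \frac{1 + \frac{1}{635} \cdot 2035}{\frac{1}{2} \cdot \frac{1}{1795} \left(-73 - 3098\right)} = \frac{1 + \frac{407}{127}}{\frac{1}{2} \cdot \frac{1}{1795} \left(-3171\right)} = \frac{534}{127 \left(- \frac{3171}{3590}\right)} = \frac{534}{127} \left(- \frac{3590}{3171}\right) = - \frac{639020}{134239}$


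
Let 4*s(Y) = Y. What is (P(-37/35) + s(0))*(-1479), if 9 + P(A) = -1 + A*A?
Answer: 16092999/1225 ≈ 13137.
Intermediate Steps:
s(Y) = Y/4
P(A) = -10 + A² (P(A) = -9 + (-1 + A*A) = -9 + (-1 + A²) = -10 + A²)
(P(-37/35) + s(0))*(-1479) = ((-10 + (-37/35)²) + (¼)*0)*(-1479) = ((-10 + (-37*1/35)²) + 0)*(-1479) = ((-10 + (-37/35)²) + 0)*(-1479) = ((-10 + 1369/1225) + 0)*(-1479) = (-10881/1225 + 0)*(-1479) = -10881/1225*(-1479) = 16092999/1225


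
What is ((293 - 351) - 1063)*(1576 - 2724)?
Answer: 1286908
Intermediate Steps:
((293 - 351) - 1063)*(1576 - 2724) = (-58 - 1063)*(-1148) = -1121*(-1148) = 1286908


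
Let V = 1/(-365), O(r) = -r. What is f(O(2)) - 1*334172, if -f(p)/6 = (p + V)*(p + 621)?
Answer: -119257846/365 ≈ -3.2673e+5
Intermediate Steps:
V = -1/365 ≈ -0.0027397
f(p) = -6*(621 + p)*(-1/365 + p) (f(p) = -6*(p - 1/365)*(p + 621) = -6*(-1/365 + p)*(621 + p) = -6*(621 + p)*(-1/365 + p))
f(O(2)) - 1*334172 = (3726/365 - 6*(-1*2)² - (-1359984)*2/365) - 1*334172 = (3726/365 - 6*(-2)² - 1359984/365*(-2)) - 334172 = (3726/365 - 6*4 + 2719968/365) - 334172 = (3726/365 - 24 + 2719968/365) - 334172 = 2714934/365 - 334172 = -119257846/365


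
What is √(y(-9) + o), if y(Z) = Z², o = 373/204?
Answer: √861747/102 ≈ 9.1010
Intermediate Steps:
o = 373/204 (o = 373*(1/204) = 373/204 ≈ 1.8284)
√(y(-9) + o) = √((-9)² + 373/204) = √(81 + 373/204) = √(16897/204) = √861747/102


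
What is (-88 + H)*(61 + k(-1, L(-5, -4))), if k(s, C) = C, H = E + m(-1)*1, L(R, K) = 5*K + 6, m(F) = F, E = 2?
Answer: -4089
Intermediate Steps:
L(R, K) = 6 + 5*K
H = 1 (H = 2 - 1*1 = 2 - 1 = 1)
(-88 + H)*(61 + k(-1, L(-5, -4))) = (-88 + 1)*(61 + (6 + 5*(-4))) = -87*(61 + (6 - 20)) = -87*(61 - 14) = -87*47 = -4089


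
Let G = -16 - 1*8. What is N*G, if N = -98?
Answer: 2352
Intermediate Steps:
G = -24 (G = -16 - 8 = -24)
N*G = -98*(-24) = 2352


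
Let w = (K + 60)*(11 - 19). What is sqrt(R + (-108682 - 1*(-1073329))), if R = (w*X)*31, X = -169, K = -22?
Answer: sqrt(2557303) ≈ 1599.2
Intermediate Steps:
w = -304 (w = (-22 + 60)*(11 - 19) = 38*(-8) = -304)
R = 1592656 (R = -304*(-169)*31 = 51376*31 = 1592656)
sqrt(R + (-108682 - 1*(-1073329))) = sqrt(1592656 + (-108682 - 1*(-1073329))) = sqrt(1592656 + (-108682 + 1073329)) = sqrt(1592656 + 964647) = sqrt(2557303)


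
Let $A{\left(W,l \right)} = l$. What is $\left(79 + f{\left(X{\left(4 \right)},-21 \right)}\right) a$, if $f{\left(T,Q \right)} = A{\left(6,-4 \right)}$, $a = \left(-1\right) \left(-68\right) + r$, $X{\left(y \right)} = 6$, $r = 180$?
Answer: $18600$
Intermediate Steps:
$a = 248$ ($a = \left(-1\right) \left(-68\right) + 180 = 68 + 180 = 248$)
$f{\left(T,Q \right)} = -4$
$\left(79 + f{\left(X{\left(4 \right)},-21 \right)}\right) a = \left(79 - 4\right) 248 = 75 \cdot 248 = 18600$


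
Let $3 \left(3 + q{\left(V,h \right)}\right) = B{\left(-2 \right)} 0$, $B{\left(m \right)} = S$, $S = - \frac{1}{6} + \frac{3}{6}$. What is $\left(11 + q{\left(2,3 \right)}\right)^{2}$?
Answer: $64$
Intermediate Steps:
$S = \frac{1}{3}$ ($S = \left(-1\right) \frac{1}{6} + 3 \cdot \frac{1}{6} = - \frac{1}{6} + \frac{1}{2} = \frac{1}{3} \approx 0.33333$)
$B{\left(m \right)} = \frac{1}{3}$
$q{\left(V,h \right)} = -3$ ($q{\left(V,h \right)} = -3 + \frac{\frac{1}{3} \cdot 0}{3} = -3 + \frac{1}{3} \cdot 0 = -3 + 0 = -3$)
$\left(11 + q{\left(2,3 \right)}\right)^{2} = \left(11 - 3\right)^{2} = 8^{2} = 64$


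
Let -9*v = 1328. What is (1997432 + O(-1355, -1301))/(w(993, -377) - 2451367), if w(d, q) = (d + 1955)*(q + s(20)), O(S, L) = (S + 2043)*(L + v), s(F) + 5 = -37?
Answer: -9007432/33179211 ≈ -0.27148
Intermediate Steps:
v = -1328/9 (v = -⅑*1328 = -1328/9 ≈ -147.56)
s(F) = -42 (s(F) = -5 - 37 = -42)
O(S, L) = (2043 + S)*(-1328/9 + L) (O(S, L) = (S + 2043)*(L - 1328/9) = (2043 + S)*(-1328/9 + L))
w(d, q) = (-42 + q)*(1955 + d) (w(d, q) = (d + 1955)*(q - 42) = (1955 + d)*(-42 + q) = (-42 + q)*(1955 + d))
(1997432 + O(-1355, -1301))/(w(993, -377) - 2451367) = (1997432 + (-301456 + 2043*(-1301) - 1328/9*(-1355) - 1301*(-1355)))/((-82110 - 42*993 + 1955*(-377) + 993*(-377)) - 2451367) = (1997432 + (-301456 - 2657943 + 1799440/9 + 1762855))/((-82110 - 41706 - 737035 - 374361) - 2451367) = (1997432 - 8969456/9)/(-1235212 - 2451367) = (9007432/9)/(-3686579) = (9007432/9)*(-1/3686579) = -9007432/33179211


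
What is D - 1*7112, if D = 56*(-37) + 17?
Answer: -9167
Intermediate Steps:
D = -2055 (D = -2072 + 17 = -2055)
D - 1*7112 = -2055 - 1*7112 = -2055 - 7112 = -9167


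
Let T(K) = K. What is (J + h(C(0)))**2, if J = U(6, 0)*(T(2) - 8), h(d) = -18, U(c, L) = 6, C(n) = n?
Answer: 2916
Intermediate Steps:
J = -36 (J = 6*(2 - 8) = 6*(-6) = -36)
(J + h(C(0)))**2 = (-36 - 18)**2 = (-54)**2 = 2916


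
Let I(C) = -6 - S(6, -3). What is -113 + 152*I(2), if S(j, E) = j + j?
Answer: -2849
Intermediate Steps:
S(j, E) = 2*j
I(C) = -18 (I(C) = -6 - 2*6 = -6 - 1*12 = -6 - 12 = -18)
-113 + 152*I(2) = -113 + 152*(-18) = -113 - 2736 = -2849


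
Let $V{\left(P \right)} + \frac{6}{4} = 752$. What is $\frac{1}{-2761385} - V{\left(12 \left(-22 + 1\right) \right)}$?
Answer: $- \frac{4144838887}{5522770} \approx -750.5$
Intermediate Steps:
$V{\left(P \right)} = \frac{1501}{2}$ ($V{\left(P \right)} = - \frac{3}{2} + 752 = \frac{1501}{2}$)
$\frac{1}{-2761385} - V{\left(12 \left(-22 + 1\right) \right)} = \frac{1}{-2761385} - \frac{1501}{2} = - \frac{1}{2761385} - \frac{1501}{2} = - \frac{4144838887}{5522770}$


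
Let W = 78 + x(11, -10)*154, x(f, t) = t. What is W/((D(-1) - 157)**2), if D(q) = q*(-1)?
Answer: -731/12168 ≈ -0.060076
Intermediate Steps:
D(q) = -q
W = -1462 (W = 78 - 10*154 = 78 - 1540 = -1462)
W/((D(-1) - 157)**2) = -1462/(-1*(-1) - 157)**2 = -1462/(1 - 157)**2 = -1462/((-156)**2) = -1462/24336 = -1462*1/24336 = -731/12168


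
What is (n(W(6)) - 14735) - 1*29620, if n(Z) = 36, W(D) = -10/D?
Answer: -44319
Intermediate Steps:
(n(W(6)) - 14735) - 1*29620 = (36 - 14735) - 1*29620 = -14699 - 29620 = -44319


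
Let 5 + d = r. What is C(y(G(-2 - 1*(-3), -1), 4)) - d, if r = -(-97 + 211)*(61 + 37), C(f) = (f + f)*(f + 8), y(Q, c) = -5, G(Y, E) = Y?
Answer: 11147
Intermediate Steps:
C(f) = 2*f*(8 + f) (C(f) = (2*f)*(8 + f) = 2*f*(8 + f))
r = -11172 (r = -114*98 = -1*11172 = -11172)
d = -11177 (d = -5 - 11172 = -11177)
C(y(G(-2 - 1*(-3), -1), 4)) - d = 2*(-5)*(8 - 5) - 1*(-11177) = 2*(-5)*3 + 11177 = -30 + 11177 = 11147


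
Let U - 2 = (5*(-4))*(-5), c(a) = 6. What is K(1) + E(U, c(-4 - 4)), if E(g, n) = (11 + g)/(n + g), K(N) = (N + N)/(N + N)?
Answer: 221/108 ≈ 2.0463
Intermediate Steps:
K(N) = 1 (K(N) = (2*N)/((2*N)) = (2*N)*(1/(2*N)) = 1)
U = 102 (U = 2 + (5*(-4))*(-5) = 2 - 20*(-5) = 2 + 100 = 102)
E(g, n) = (11 + g)/(g + n)
K(1) + E(U, c(-4 - 4)) = 1 + (11 + 102)/(102 + 6) = 1 + 113/108 = 221/108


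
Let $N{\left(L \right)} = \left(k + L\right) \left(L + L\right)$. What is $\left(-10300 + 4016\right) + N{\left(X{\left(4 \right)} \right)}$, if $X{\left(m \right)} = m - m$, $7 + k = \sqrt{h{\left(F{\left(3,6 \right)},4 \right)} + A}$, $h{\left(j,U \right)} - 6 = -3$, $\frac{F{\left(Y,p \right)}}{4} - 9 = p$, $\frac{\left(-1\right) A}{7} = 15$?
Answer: $-6284$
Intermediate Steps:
$A = -105$ ($A = \left(-7\right) 15 = -105$)
$F{\left(Y,p \right)} = 36 + 4 p$
$h{\left(j,U \right)} = 3$ ($h{\left(j,U \right)} = 6 - 3 = 3$)
$k = -7 + i \sqrt{102}$ ($k = -7 + \sqrt{3 - 105} = -7 + \sqrt{-102} = -7 + i \sqrt{102} \approx -7.0 + 10.1 i$)
$X{\left(m \right)} = 0$
$N{\left(L \right)} = 2 L \left(-7 + L + i \sqrt{102}\right)$ ($N{\left(L \right)} = \left(\left(-7 + i \sqrt{102}\right) + L\right) \left(L + L\right) = \left(-7 + L + i \sqrt{102}\right) 2 L = 2 L \left(-7 + L + i \sqrt{102}\right)$)
$\left(-10300 + 4016\right) + N{\left(X{\left(4 \right)} \right)} = \left(-10300 + 4016\right) + 2 \cdot 0 \left(-7 + 0 + i \sqrt{102}\right) = -6284 + 2 \cdot 0 \left(-7 + i \sqrt{102}\right) = -6284 + 0 = -6284$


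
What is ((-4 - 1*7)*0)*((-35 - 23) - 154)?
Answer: 0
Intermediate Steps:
((-4 - 1*7)*0)*((-35 - 23) - 154) = ((-4 - 7)*0)*(-58 - 154) = -11*0*(-212) = 0*(-212) = 0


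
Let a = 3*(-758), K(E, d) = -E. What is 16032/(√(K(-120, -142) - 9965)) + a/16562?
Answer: -1137/8281 - 16032*I*√9845/9845 ≈ -0.1373 - 161.58*I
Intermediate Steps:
a = -2274
16032/(√(K(-120, -142) - 9965)) + a/16562 = 16032/(√(-1*(-120) - 9965)) - 2274/16562 = 16032/(√(120 - 9965)) - 2274*1/16562 = 16032/(√(-9845)) - 1137/8281 = 16032/((I*√9845)) - 1137/8281 = 16032*(-I*√9845/9845) - 1137/8281 = -16032*I*√9845/9845 - 1137/8281 = -1137/8281 - 16032*I*√9845/9845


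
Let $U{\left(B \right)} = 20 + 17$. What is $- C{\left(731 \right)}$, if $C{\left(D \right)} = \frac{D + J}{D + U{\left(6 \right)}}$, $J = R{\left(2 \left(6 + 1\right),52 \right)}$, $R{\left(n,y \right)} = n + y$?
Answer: $- \frac{797}{768} \approx -1.0378$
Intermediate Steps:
$U{\left(B \right)} = 37$
$J = 66$ ($J = 2 \left(6 + 1\right) + 52 = 2 \cdot 7 + 52 = 14 + 52 = 66$)
$C{\left(D \right)} = \frac{66 + D}{37 + D}$ ($C{\left(D \right)} = \frac{D + 66}{D + 37} = \frac{66 + D}{37 + D}$)
$- C{\left(731 \right)} = - \frac{66 + 731}{37 + 731} = - \frac{797}{768}$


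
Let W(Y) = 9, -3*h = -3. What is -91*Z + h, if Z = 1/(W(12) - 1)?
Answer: -83/8 ≈ -10.375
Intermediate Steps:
h = 1 (h = -1/3*(-3) = 1)
Z = 1/8 (Z = 1/(9 - 1) = 1/8 ≈ 0.12500)
-91*Z + h = -91*1/8 + 1 = -91/8 + 1 = -83/8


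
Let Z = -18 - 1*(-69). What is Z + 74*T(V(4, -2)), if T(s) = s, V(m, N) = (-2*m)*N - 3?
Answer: 1013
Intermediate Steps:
V(m, N) = -3 - 2*N*m (V(m, N) = -2*N*m - 3 = -3 - 2*N*m)
Z = 51 (Z = -18 + 69 = 51)
Z + 74*T(V(4, -2)) = 51 + 74*(-3 - 2*(-2)*4) = 51 + 74*(-3 + 16) = 51 + 74*13 = 51 + 962 = 1013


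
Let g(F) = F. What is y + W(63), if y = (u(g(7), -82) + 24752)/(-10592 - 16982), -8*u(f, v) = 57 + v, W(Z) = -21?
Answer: -4830473/220592 ≈ -21.898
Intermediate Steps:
u(f, v) = -57/8 - v/8 (u(f, v) = -(57 + v)/8 = -57/8 - v/8)
y = -198041/220592 (y = ((-57/8 - ⅛*(-82)) + 24752)/(-10592 - 16982) = ((-57/8 + 41/4) + 24752)/(-27574) = (25/8 + 24752)*(-1/27574) = (198041/8)*(-1/27574) = -198041/220592 ≈ -0.89777)
y + W(63) = -198041/220592 - 21 = -4830473/220592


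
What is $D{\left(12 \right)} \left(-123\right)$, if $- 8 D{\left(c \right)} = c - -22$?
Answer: $\frac{2091}{4} \approx 522.75$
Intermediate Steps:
$D{\left(c \right)} = - \frac{11}{4} - \frac{c}{8}$ ($D{\left(c \right)} = - \frac{c - -22}{8} = - \frac{c + 22}{8} = - \frac{22 + c}{8} = - \frac{11}{4} - \frac{c}{8}$)
$D{\left(12 \right)} \left(-123\right) = \left(- \frac{11}{4} - \frac{3}{2}\right) \left(-123\right) = \left(- \frac{17}{4}\right) \left(-123\right) = \frac{2091}{4}$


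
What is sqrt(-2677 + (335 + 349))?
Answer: I*sqrt(1993) ≈ 44.643*I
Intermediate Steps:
sqrt(-2677 + (335 + 349)) = sqrt(-2677 + 684) = sqrt(-1993) = I*sqrt(1993)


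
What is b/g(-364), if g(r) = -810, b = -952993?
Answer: 952993/810 ≈ 1176.5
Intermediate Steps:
b/g(-364) = -952993/(-810) = -952993*(-1/810) = 952993/810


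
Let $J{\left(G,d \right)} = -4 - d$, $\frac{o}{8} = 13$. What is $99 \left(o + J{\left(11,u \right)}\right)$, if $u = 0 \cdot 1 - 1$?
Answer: $9999$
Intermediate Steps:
$o = 104$ ($o = 8 \cdot 13 = 104$)
$u = -1$ ($u = 0 - 1 = -1$)
$99 \left(o + J{\left(11,u \right)}\right) = 99 \left(104 - 3\right) = 99 \cdot 101 = 9999$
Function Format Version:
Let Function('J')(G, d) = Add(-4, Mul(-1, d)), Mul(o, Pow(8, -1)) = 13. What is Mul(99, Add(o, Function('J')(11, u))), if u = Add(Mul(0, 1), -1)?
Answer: 9999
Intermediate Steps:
o = 104 (o = Mul(8, 13) = 104)
u = -1 (u = Add(0, -1) = -1)
Mul(99, Add(o, Function('J')(11, u))) = Mul(99, Add(104, Add(-4, Mul(-1, -1)))) = Mul(99, Add(104, Add(-4, 1))) = Mul(99, Add(104, -3)) = Mul(99, 101) = 9999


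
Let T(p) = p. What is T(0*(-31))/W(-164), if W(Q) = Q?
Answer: 0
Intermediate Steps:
T(0*(-31))/W(-164) = (0*(-31))/(-164) = 0*(-1/164) = 0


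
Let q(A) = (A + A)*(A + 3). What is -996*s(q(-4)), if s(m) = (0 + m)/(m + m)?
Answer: -498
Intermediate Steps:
q(A) = 2*A*(3 + A) (q(A) = (2*A)*(3 + A) = 2*A*(3 + A))
s(m) = 1/2 (s(m) = m/((2*m)) = m*(1/(2*m)) = 1/2)
-996*s(q(-4)) = -996*1/2 = -498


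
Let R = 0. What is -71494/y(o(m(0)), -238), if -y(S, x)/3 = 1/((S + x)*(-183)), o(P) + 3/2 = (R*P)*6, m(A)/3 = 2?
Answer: 1044491593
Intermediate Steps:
m(A) = 6 (m(A) = 3*2 = 6)
o(P) = -3/2 (o(P) = -3/2 + (0*P)*6 = -3/2 + 0*6 = -3/2 + 0 = -3/2)
y(S, x) = 1/(61*(S + x)) (y(S, x) = -3/((S + x)*(-183)) = -3*(-1)/((S + x)*183) = -(-1)/(61*(S + x)) = 1/(61*(S + x)))
-71494/y(o(m(0)), -238) = -71494/(1/(61*(-3/2 - 238))) = -71494/(1/(61*(-479/2))) = -71494/((1/61)*(-2/479)) = -71494/(-2/29219) = -71494*(-29219/2) = 1044491593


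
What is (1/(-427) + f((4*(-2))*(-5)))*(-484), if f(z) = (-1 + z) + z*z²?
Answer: -13234811568/427 ≈ -3.0995e+7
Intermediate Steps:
f(z) = -1 + z + z³ (f(z) = (-1 + z) + z³ = -1 + z + z³)
(1/(-427) + f((4*(-2))*(-5)))*(-484) = (1/(-427) + (-1 + (4*(-2))*(-5) + ((4*(-2))*(-5))³))*(-484) = (-1/427 + (-1 - 8*(-5) + (-8*(-5))³))*(-484) = (-1/427 + (-1 + 40 + 40³))*(-484) = (-1/427 + (-1 + 40 + 64000))*(-484) = (-1/427 + 64039)*(-484) = (27344652/427)*(-484) = -13234811568/427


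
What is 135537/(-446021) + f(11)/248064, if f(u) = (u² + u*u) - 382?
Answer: -8421073327/27660438336 ≈ -0.30444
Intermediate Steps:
f(u) = -382 + 2*u² (f(u) = (u² + u²) - 382 = 2*u² - 382 = -382 + 2*u²)
135537/(-446021) + f(11)/248064 = 135537/(-446021) + (-382 + 2*11²)/248064 = 135537*(-1/446021) + (-382 + 2*121)*(1/248064) = -135537/446021 + (-382 + 242)*(1/248064) = -135537/446021 - 140*1/248064 = -135537/446021 - 35/62016 = -8421073327/27660438336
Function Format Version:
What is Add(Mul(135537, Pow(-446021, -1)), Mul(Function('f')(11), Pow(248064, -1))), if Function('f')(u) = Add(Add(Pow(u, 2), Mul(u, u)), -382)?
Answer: Rational(-8421073327, 27660438336) ≈ -0.30444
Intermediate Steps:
Function('f')(u) = Add(-382, Mul(2, Pow(u, 2))) (Function('f')(u) = Add(Add(Pow(u, 2), Pow(u, 2)), -382) = Add(Mul(2, Pow(u, 2)), -382) = Add(-382, Mul(2, Pow(u, 2))))
Add(Mul(135537, Pow(-446021, -1)), Mul(Function('f')(11), Pow(248064, -1))) = Add(Mul(135537, Pow(-446021, -1)), Mul(Add(-382, Mul(2, Pow(11, 2))), Pow(248064, -1))) = Add(Mul(135537, Rational(-1, 446021)), Mul(Add(-382, Mul(2, 121)), Rational(1, 248064))) = Add(Rational(-135537, 446021), Mul(Add(-382, 242), Rational(1, 248064))) = Add(Rational(-135537, 446021), Mul(-140, Rational(1, 248064))) = Add(Rational(-135537, 446021), Rational(-35, 62016)) = Rational(-8421073327, 27660438336)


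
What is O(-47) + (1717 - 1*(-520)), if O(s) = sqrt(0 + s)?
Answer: 2237 + I*sqrt(47) ≈ 2237.0 + 6.8557*I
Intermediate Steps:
O(s) = sqrt(s)
O(-47) + (1717 - 1*(-520)) = sqrt(-47) + (1717 - 1*(-520)) = I*sqrt(47) + (1717 + 520) = I*sqrt(47) + 2237 = 2237 + I*sqrt(47)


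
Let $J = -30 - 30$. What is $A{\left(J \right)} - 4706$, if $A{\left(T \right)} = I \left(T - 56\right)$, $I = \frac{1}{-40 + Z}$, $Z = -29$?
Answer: $- \frac{324598}{69} \approx -4704.3$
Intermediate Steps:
$J = -60$ ($J = -30 - 30 = -60$)
$I = - \frac{1}{69}$ ($I = \frac{1}{-40 - 29} = \frac{1}{-69} = - \frac{1}{69} \approx -0.014493$)
$A{\left(T \right)} = \frac{56}{69} - \frac{T}{69}$ ($A{\left(T \right)} = - \frac{T - 56}{69} = - \frac{-56 + T}{69} = \frac{56}{69} - \frac{T}{69}$)
$A{\left(J \right)} - 4706 = \left(\frac{56}{69} - - \frac{20}{23}\right) - 4706 = \left(\frac{56}{69} + \frac{20}{23}\right) - 4706 = \frac{116}{69} - 4706 = - \frac{324598}{69}$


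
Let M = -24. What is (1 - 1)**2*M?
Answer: 0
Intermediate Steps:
(1 - 1)**2*M = (1 - 1)**2*(-24) = 0**2*(-24) = 0*(-24) = 0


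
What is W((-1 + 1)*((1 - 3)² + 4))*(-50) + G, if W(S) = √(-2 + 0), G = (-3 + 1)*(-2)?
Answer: 4 - 50*I*√2 ≈ 4.0 - 70.711*I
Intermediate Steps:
G = 4 (G = -2*(-2) = 4)
W(S) = I*√2 (W(S) = √(-2) = I*√2)
W((-1 + 1)*((1 - 3)² + 4))*(-50) + G = (I*√2)*(-50) + 4 = -50*I*√2 + 4 = 4 - 50*I*√2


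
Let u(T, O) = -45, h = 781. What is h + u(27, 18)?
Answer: 736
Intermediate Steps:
h + u(27, 18) = 781 - 45 = 736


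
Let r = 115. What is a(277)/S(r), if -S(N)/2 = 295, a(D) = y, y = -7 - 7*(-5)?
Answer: -14/295 ≈ -0.047458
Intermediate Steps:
y = 28 (y = -7 + 35 = 28)
a(D) = 28
S(N) = -590 (S(N) = -2*295 = -590)
a(277)/S(r) = 28/(-590) = 28*(-1/590) = -14/295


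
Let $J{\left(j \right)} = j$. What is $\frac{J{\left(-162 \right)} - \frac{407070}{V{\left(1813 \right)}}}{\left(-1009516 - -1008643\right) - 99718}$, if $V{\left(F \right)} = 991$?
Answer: $\frac{567612}{99685681} \approx 0.005694$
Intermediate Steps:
$\frac{J{\left(-162 \right)} - \frac{407070}{V{\left(1813 \right)}}}{\left(-1009516 - -1008643\right) - 99718} = \frac{-162 - \frac{407070}{991}}{\left(-1009516 - -1008643\right) - 99718} = \frac{-162 - \frac{407070}{991}}{\left(-1009516 + 1008643\right) - 99718} = \frac{-162 - \frac{407070}{991}}{-873 - 99718} = - \frac{567612}{991 \left(-100591\right)} = \left(- \frac{567612}{991}\right) \left(- \frac{1}{100591}\right) = \frac{567612}{99685681}$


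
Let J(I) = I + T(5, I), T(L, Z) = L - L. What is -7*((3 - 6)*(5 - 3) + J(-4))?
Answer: 70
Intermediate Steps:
T(L, Z) = 0
J(I) = I (J(I) = I + 0 = I)
-7*((3 - 6)*(5 - 3) + J(-4)) = -7*((3 - 6)*(5 - 3) - 4) = -7*(-3*2 - 4) = -7*(-6 - 4) = -7*(-10) = 70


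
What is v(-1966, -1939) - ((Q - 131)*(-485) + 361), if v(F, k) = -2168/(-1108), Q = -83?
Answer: -28849285/277 ≈ -1.0415e+5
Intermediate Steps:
v(F, k) = 542/277 (v(F, k) = -2168*(-1/1108) = 542/277)
v(-1966, -1939) - ((Q - 131)*(-485) + 361) = 542/277 - ((-83 - 131)*(-485) + 361) = 542/277 - (-214*(-485) + 361) = 542/277 - (103790 + 361) = 542/277 - 1*104151 = 542/277 - 104151 = -28849285/277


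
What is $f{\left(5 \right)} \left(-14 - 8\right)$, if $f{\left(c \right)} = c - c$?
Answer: $0$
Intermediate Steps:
$f{\left(c \right)} = 0$
$f{\left(5 \right)} \left(-14 - 8\right) = 0 \left(-14 - 8\right) = 0 \left(-22\right) = 0$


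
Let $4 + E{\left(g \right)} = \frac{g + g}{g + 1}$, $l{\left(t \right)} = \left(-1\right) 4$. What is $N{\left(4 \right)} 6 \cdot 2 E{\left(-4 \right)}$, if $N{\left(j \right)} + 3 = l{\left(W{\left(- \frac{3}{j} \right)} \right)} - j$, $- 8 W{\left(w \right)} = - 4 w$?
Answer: $176$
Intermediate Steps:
$W{\left(w \right)} = \frac{w}{2}$ ($W{\left(w \right)} = - \frac{\left(-4\right) w}{8} = \frac{w}{2}$)
$l{\left(t \right)} = -4$
$E{\left(g \right)} = -4 + \frac{2 g}{1 + g}$ ($E{\left(g \right)} = -4 + \frac{g + g}{g + 1} = -4 + \frac{2 g}{1 + g}$)
$N{\left(j \right)} = -7 - j$ ($N{\left(j \right)} = -3 - \left(4 + j\right) = -7 - j$)
$N{\left(4 \right)} 6 \cdot 2 E{\left(-4 \right)} = \left(-7 - 4\right) 6 \cdot 2 \frac{2 \left(-2 - -4\right)}{1 - 4} = \left(-7 - 4\right) 12 \frac{2 \left(-2 + 4\right)}{-3} = \left(-11\right) 12 \cdot 2 \left(- \frac{1}{3}\right) 2 = \left(-132\right) \left(- \frac{4}{3}\right) = 176$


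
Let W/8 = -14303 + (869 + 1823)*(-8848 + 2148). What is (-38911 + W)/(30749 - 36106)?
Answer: 144444535/5357 ≈ 26964.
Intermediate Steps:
W = -144405624 (W = 8*(-14303 + (869 + 1823)*(-8848 + 2148)) = 8*(-14303 + 2692*(-6700)) = 8*(-14303 - 18036400) = 8*(-18050703) = -144405624)
(-38911 + W)/(30749 - 36106) = (-38911 - 144405624)/(30749 - 36106) = -144444535/(-5357) = -144444535*(-1/5357) = 144444535/5357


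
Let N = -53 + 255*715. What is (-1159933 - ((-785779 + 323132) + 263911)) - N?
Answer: -1143469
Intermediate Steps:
N = 182272 (N = -53 + 182325 = 182272)
(-1159933 - ((-785779 + 323132) + 263911)) - N = (-1159933 - ((-785779 + 323132) + 263911)) - 1*182272 = (-1159933 - (-462647 + 263911)) - 182272 = (-1159933 - 1*(-198736)) - 182272 = (-1159933 + 198736) - 182272 = -961197 - 182272 = -1143469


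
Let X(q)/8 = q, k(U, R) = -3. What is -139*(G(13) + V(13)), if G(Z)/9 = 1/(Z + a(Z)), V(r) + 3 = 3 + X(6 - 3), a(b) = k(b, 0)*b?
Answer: -85485/26 ≈ -3287.9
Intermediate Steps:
X(q) = 8*q
a(b) = -3*b
V(r) = 24 (V(r) = -3 + (3 + 8*(6 - 3)) = -3 + (3 + 8*3) = -3 + (3 + 24) = -3 + 27 = 24)
G(Z) = -9/(2*Z) (G(Z) = 9/(Z - 3*Z) = 9/((-2*Z)) = 9*(-1/(2*Z)) = -9/(2*Z))
-139*(G(13) + V(13)) = -139*(-9/2/13 + 24) = -139*(-9/2*1/13 + 24) = -139*(-9/26 + 24) = -139*615/26 = -85485/26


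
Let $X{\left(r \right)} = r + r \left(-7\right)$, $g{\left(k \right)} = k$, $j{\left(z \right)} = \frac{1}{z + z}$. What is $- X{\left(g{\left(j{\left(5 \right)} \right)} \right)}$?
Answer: $\frac{3}{5} \approx 0.6$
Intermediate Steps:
$j{\left(z \right)} = \frac{1}{2 z}$
$X{\left(r \right)} = - 6 r$ ($X{\left(r \right)} = r - 7 r = - 6 r$)
$- X{\left(g{\left(j{\left(5 \right)} \right)} \right)} = - \left(-6\right) \frac{1}{2 \cdot 5} = - \left(-6\right) \frac{1}{2} \cdot \frac{1}{5} = - \frac{-6}{10} = \left(-1\right) \left(- \frac{3}{5}\right) = \frac{3}{5}$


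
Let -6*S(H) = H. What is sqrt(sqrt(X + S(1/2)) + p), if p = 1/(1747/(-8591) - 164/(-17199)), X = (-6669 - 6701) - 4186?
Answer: sqrt(-152330894154034596 + 4920717133664646*I*sqrt(632019))/171826374 ≈ 7.9825 + 8.2994*I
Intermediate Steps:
S(H) = -H/6
X = -17556 (X = -13370 - 4186 = -17556)
p = -147756609/28637729 (p = 1/(1747*(-1/8591) - 164*(-1/17199)) = 1/(-1747/8591 + 164/17199) = 1/(-28637729/147756609) = -147756609/28637729 ≈ -5.1595)
sqrt(sqrt(X + S(1/2)) + p) = sqrt(sqrt(-17556 - 1/6/2) - 147756609/28637729) = sqrt(sqrt(-17556 - 1/6*1/2) - 147756609/28637729) = sqrt(sqrt(-17556 - 1/12) - 147756609/28637729) = sqrt(sqrt(-210673/12) - 147756609/28637729) = sqrt(I*sqrt(632019)/6 - 147756609/28637729) = sqrt(-147756609/28637729 + I*sqrt(632019)/6)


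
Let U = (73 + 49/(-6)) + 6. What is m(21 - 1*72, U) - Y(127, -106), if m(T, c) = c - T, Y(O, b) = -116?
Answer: 1427/6 ≈ 237.83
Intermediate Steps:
U = 425/6 (U = (73 + 49*(-⅙)) + 6 = (73 - 49/6) + 6 = 389/6 + 6 = 425/6 ≈ 70.833)
m(21 - 1*72, U) - Y(127, -106) = (425/6 - (21 - 1*72)) - 1*(-116) = (425/6 - (21 - 72)) + 116 = (425/6 - 1*(-51)) + 116 = (425/6 + 51) + 116 = 731/6 + 116 = 1427/6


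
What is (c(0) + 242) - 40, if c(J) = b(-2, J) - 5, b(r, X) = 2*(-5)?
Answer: 187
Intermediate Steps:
b(r, X) = -10
c(J) = -15 (c(J) = -10 - 5 = -15)
(c(0) + 242) - 40 = (-15 + 242) - 40 = 227 - 40 = 187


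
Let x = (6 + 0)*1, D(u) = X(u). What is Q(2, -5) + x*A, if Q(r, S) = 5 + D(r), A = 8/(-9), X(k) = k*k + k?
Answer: 17/3 ≈ 5.6667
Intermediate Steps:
X(k) = k + k² (X(k) = k² + k = k + k²)
A = -8/9 (A = 8*(-⅑) = -8/9 ≈ -0.88889)
D(u) = u*(1 + u)
x = 6 (x = 6*1 = 6)
Q(r, S) = 5 + r*(1 + r)
Q(2, -5) + x*A = (5 + 2*(1 + 2)) + 6*(-8/9) = (5 + 2*3) - 16/3 = (5 + 6) - 16/3 = 11 - 16/3 = 17/3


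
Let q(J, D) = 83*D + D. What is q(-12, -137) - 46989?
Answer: -58497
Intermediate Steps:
q(J, D) = 84*D
q(-12, -137) - 46989 = 84*(-137) - 46989 = -11508 - 46989 = -58497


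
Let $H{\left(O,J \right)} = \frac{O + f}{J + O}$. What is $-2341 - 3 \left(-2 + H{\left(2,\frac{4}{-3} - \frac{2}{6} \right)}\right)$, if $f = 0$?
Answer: $-2353$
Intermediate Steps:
$H{\left(O,J \right)} = \frac{O}{J + O}$ ($H{\left(O,J \right)} = \frac{O + 0}{J + O} = \frac{O}{J + O}$)
$-2341 - 3 \left(-2 + H{\left(2,\frac{4}{-3} - \frac{2}{6} \right)}\right) = -2341 - 3 \left(-2 + \frac{2}{\left(\frac{4}{-3} - \frac{2}{6}\right) + 2}\right) = -2341 - 3 \left(-2 + \frac{2}{\left(4 \left(- \frac{1}{3}\right) - \frac{1}{3}\right) + 2}\right) = -2341 - 3 \left(-2 + \frac{2}{\left(- \frac{4}{3} - \frac{1}{3}\right) + 2}\right) = -2341 - 3 \left(-2 + \frac{2}{- \frac{5}{3} + 2}\right) = -2341 - 3 \left(-2 + 2 \frac{1}{\frac{1}{3}}\right) = -2341 - 3 \left(-2 + 2 \cdot 3\right) = -2341 - 3 \left(-2 + 6\right) = -2341 - 12 = -2353$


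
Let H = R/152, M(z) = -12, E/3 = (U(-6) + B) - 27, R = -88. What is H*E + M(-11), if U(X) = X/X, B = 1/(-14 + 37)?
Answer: 14457/437 ≈ 33.082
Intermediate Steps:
B = 1/23 ≈ 0.043478
U(X) = 1
E = -1791/23 (E = 3*((1 + 1/23) - 27) = 3*(24/23 - 27) = 3*(-597/23) = -1791/23 ≈ -77.870)
H = -11/19 (H = -88/152 = -88*1/152 = -11/19 ≈ -0.57895)
H*E + M(-11) = -11/19*(-1791/23) - 12 = 19701/437 - 12 = 14457/437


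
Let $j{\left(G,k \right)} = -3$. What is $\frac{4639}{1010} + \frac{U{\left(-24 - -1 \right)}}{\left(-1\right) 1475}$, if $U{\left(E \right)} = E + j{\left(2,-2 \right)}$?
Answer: $\frac{1373757}{297950} \approx 4.6107$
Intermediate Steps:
$U{\left(E \right)} = -3 + E$ ($U{\left(E \right)} = E - 3 = -3 + E$)
$\frac{4639}{1010} + \frac{U{\left(-24 - -1 \right)}}{\left(-1\right) 1475} = \frac{4639}{1010} + \frac{-3 - 23}{\left(-1\right) 1475} = 4639 \cdot \frac{1}{1010} + \frac{-3 + \left(-24 + 1\right)}{-1475} = \frac{4639}{1010} + \left(-3 - 23\right) \left(- \frac{1}{1475}\right) = \frac{4639}{1010} - - \frac{26}{1475} = \frac{4639}{1010} + \frac{26}{1475} = \frac{1373757}{297950}$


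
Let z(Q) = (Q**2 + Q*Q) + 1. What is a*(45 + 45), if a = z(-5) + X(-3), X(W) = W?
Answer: 4320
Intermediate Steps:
z(Q) = 1 + 2*Q**2 (z(Q) = (Q**2 + Q**2) + 1 = 2*Q**2 + 1 = 1 + 2*Q**2)
a = 48 (a = (1 + 2*(-5)**2) - 3 = (1 + 2*25) - 3 = (1 + 50) - 3 = 51 - 3 = 48)
a*(45 + 45) = 48*(45 + 45) = 48*90 = 4320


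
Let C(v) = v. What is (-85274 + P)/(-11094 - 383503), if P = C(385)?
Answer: 12127/56371 ≈ 0.21513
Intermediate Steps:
P = 385
(-85274 + P)/(-11094 - 383503) = (-85274 + 385)/(-11094 - 383503) = -84889/(-394597) = -84889*(-1/394597) = 12127/56371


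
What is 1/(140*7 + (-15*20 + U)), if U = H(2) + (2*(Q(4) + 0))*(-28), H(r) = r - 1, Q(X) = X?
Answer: 1/457 ≈ 0.0021882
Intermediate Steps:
H(r) = -1 + r
U = -223 (U = (-1 + 2) + (2*(4 + 0))*(-28) = 1 + (2*4)*(-28) = 1 + 8*(-28) = 1 - 224 = -223)
1/(140*7 + (-15*20 + U)) = 1/(140*7 + (-15*20 - 223)) = 1/(980 + (-300 - 223)) = 1/(980 - 523) = 1/457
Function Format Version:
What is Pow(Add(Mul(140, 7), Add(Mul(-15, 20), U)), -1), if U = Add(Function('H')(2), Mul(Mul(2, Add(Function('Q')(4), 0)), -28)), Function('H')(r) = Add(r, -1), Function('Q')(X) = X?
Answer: Rational(1, 457) ≈ 0.0021882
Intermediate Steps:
Function('H')(r) = Add(-1, r)
U = -223 (U = Add(Add(-1, 2), Mul(Mul(2, Add(4, 0)), -28)) = Add(1, Mul(Mul(2, 4), -28)) = Add(1, Mul(8, -28)) = Add(1, -224) = -223)
Pow(Add(Mul(140, 7), Add(Mul(-15, 20), U)), -1) = Pow(Add(Mul(140, 7), Add(Mul(-15, 20), -223)), -1) = Pow(Add(980, Add(-300, -223)), -1) = Pow(Add(980, -523), -1) = Pow(457, -1) = Rational(1, 457)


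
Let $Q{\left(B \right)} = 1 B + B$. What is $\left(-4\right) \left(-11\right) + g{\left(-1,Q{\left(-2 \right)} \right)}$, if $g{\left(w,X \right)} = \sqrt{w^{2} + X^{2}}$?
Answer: $44 + \sqrt{17} \approx 48.123$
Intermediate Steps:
$Q{\left(B \right)} = 2 B$ ($Q{\left(B \right)} = B + B = 2 B$)
$g{\left(w,X \right)} = \sqrt{X^{2} + w^{2}}$
$\left(-4\right) \left(-11\right) + g{\left(-1,Q{\left(-2 \right)} \right)} = \left(-4\right) \left(-11\right) + \sqrt{\left(2 \left(-2\right)\right)^{2} + \left(-1\right)^{2}} = 44 + \sqrt{\left(-4\right)^{2} + 1} = 44 + \sqrt{16 + 1} = 44 + \sqrt{17}$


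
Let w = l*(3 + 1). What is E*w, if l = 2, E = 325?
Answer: 2600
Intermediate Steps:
w = 8 (w = 2*(3 + 1) = 2*4 = 8)
E*w = 325*8 = 2600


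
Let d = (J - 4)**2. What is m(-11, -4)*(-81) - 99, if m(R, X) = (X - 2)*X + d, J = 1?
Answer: -2772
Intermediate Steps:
d = 9 (d = (1 - 4)**2 = (-3)**2 = 9)
m(R, X) = 9 + X*(-2 + X) (m(R, X) = (X - 2)*X + 9 = (-2 + X)*X + 9 = X*(-2 + X) + 9 = 9 + X*(-2 + X))
m(-11, -4)*(-81) - 99 = (9 + (-4)**2 - 2*(-4))*(-81) - 99 = (9 + 16 + 8)*(-81) - 99 = 33*(-81) - 99 = -2673 - 99 = -2772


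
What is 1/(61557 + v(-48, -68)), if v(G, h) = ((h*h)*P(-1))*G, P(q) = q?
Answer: 1/283509 ≈ 3.5272e-6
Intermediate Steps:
v(G, h) = -G*h² (v(G, h) = ((h*h)*(-1))*G = (h²*(-1))*G = (-h²)*G = -G*h²)
1/(61557 + v(-48, -68)) = 1/(61557 - 1*(-48)*(-68)²) = 1/(61557 - 1*(-48)*4624) = 1/(61557 + 221952) = 1/283509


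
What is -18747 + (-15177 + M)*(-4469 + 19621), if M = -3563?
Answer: -283967227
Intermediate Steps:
-18747 + (-15177 + M)*(-4469 + 19621) = -18747 + (-15177 - 3563)*(-4469 + 19621) = -18747 - 18740*15152 = -18747 - 283948480 = -283967227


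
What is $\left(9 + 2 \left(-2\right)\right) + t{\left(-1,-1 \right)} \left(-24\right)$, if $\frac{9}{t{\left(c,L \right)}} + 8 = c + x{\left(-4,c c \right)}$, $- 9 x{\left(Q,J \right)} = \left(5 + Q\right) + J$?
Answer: $\frac{2359}{83} \approx 28.422$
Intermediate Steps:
$x{\left(Q,J \right)} = - \frac{5}{9} - \frac{J}{9} - \frac{Q}{9}$ ($x{\left(Q,J \right)} = - \frac{\left(5 + Q\right) + J}{9} = - \frac{5 + J + Q}{9} = - \frac{5}{9} - \frac{J}{9} - \frac{Q}{9}$)
$t{\left(c,L \right)} = \frac{9}{- \frac{73}{9} + c - \frac{c^{2}}{9}}$ ($t{\left(c,L \right)} = \frac{9}{-8 - \left(\frac{1}{9} - c + \frac{c c}{9}\right)} = \frac{9}{-8 - \left(\frac{1}{9} - c + \frac{c^{2}}{9}\right)} = \frac{9}{- \frac{73}{9} + c - \frac{c^{2}}{9}}$)
$\left(9 + 2 \left(-2\right)\right) + t{\left(-1,-1 \right)} \left(-24\right) = \left(9 + 2 \left(-2\right)\right) + - \frac{81}{73 + \left(-1\right)^{2} - -9} \left(-24\right) = \left(9 - 4\right) + - \frac{81}{73 + 1 + 9} \left(-24\right) = 5 + - \frac{81}{83} \left(-24\right) = 5 + \left(-81\right) \frac{1}{83} \left(-24\right) = 5 - - \frac{1944}{83} = 5 + \frac{1944}{83} = \frac{2359}{83}$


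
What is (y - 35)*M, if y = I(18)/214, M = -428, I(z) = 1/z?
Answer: 134819/9 ≈ 14980.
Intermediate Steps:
y = 1/3852 (y = 1/(18*214) = (1/18)*(1/214) = 1/3852 ≈ 0.00025961)
(y - 35)*M = (1/3852 - 35)*(-428) = -134819/3852*(-428) = 134819/9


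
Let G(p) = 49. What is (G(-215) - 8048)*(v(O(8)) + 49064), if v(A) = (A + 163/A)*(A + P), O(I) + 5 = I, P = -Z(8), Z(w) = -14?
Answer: -1200777884/3 ≈ -4.0026e+8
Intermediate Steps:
P = 14 (P = -1*(-14) = 14)
O(I) = -5 + I
v(A) = (14 + A)*(A + 163/A) (v(A) = (A + 163/A)*(A + 14) = (A + 163/A)*(14 + A) = (14 + A)*(A + 163/A))
(G(-215) - 8048)*(v(O(8)) + 49064) = (49 - 8048)*((163 + (-5 + 8)**2 + 14*(-5 + 8) + 2282/(-5 + 8)) + 49064) = -7999*((163 + 3**2 + 14*3 + 2282/3) + 49064) = -7999*((163 + 9 + 42 + 2282*(1/3)) + 49064) = -7999*((163 + 9 + 42 + 2282/3) + 49064) = -7999*(2924/3 + 49064) = -7999*150116/3 = -1200777884/3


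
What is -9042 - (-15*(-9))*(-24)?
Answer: -5802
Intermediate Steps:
-9042 - (-15*(-9))*(-24) = -9042 - 135*(-24) = -9042 - 1*(-3240) = -9042 + 3240 = -5802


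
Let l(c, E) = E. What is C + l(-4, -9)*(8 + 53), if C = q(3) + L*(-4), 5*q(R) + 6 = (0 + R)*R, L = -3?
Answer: -2682/5 ≈ -536.40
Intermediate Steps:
q(R) = -6/5 + R²/5 (q(R) = -6/5 + ((0 + R)*R)/5 = -6/5 + (R*R)/5 = -6/5 + R²/5)
C = 63/5 (C = (-6/5 + (⅕)*3²) - 3*(-4) = (-6/5 + (⅕)*9) + 12 = (-6/5 + 9/5) + 12 = ⅗ + 12 = 63/5 ≈ 12.600)
C + l(-4, -9)*(8 + 53) = 63/5 - 9*(8 + 53) = 63/5 - 9*61 = 63/5 - 549 = -2682/5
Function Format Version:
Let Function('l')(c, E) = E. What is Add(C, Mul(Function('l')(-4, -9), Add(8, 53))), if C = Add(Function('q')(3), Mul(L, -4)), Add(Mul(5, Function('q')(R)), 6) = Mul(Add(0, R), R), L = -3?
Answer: Rational(-2682, 5) ≈ -536.40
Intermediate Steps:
Function('q')(R) = Add(Rational(-6, 5), Mul(Rational(1, 5), Pow(R, 2))) (Function('q')(R) = Add(Rational(-6, 5), Mul(Rational(1, 5), Mul(Add(0, R), R))) = Add(Rational(-6, 5), Mul(Rational(1, 5), Mul(R, R))) = Add(Rational(-6, 5), Mul(Rational(1, 5), Pow(R, 2))))
C = Rational(63, 5) (C = Add(Add(Rational(-6, 5), Mul(Rational(1, 5), Pow(3, 2))), Mul(-3, -4)) = Add(Add(Rational(-6, 5), Mul(Rational(1, 5), 9)), 12) = Add(Add(Rational(-6, 5), Rational(9, 5)), 12) = Add(Rational(3, 5), 12) = Rational(63, 5) ≈ 12.600)
Add(C, Mul(Function('l')(-4, -9), Add(8, 53))) = Add(Rational(63, 5), Mul(-9, Add(8, 53))) = Add(Rational(63, 5), Mul(-9, 61)) = Add(Rational(63, 5), -549) = Rational(-2682, 5)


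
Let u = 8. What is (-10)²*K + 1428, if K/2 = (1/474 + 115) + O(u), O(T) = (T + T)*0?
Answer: 5789536/237 ≈ 24428.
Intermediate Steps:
O(T) = 0 (O(T) = (2*T)*0 = 0)
K = 54511/237 (K = 2*((1/474 + 115) + 0) = 2*(54511/474 + 0) = 2*(54511/474) = 54511/237 ≈ 230.00)
(-10)²*K + 1428 = (-10)²*(54511/237) + 1428 = 100*(54511/237) + 1428 = 5451100/237 + 1428 = 5789536/237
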